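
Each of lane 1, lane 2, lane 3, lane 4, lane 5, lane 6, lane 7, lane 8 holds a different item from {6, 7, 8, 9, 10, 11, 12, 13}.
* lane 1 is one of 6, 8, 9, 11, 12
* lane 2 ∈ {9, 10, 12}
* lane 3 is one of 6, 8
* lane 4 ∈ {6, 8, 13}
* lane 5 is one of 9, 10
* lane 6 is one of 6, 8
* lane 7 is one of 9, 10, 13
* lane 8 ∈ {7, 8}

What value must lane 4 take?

13

The 8 variables draw from only 8 values {6, 7, 8, 9, 10, 11, 12, 13}, so each is used; only lane 8 can be 7, hence lane 8 = 7.
The 7 still-open variables together cover exactly {6, 8, 9, 10, 11, 12, 13} — 7 values for 7 variables — and 11 appears only in lane 1's list, so lane 1 = 11.
The 6 still-open variables draw from only 6 values {6, 8, 9, 10, 12, 13}, so each is used; only lane 2 can be 12, hence lane 2 = 12.
lane 3 and lane 6 share exactly the 2 values {6, 8}; by pigeonhole those values go to them, so strike 6, 8 from lane 4.
So lane 4 = 13.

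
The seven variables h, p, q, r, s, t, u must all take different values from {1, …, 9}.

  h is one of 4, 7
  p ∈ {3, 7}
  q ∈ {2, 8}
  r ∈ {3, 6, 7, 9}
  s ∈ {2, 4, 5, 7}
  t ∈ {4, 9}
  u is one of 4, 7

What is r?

h and u share exactly the 2 values {4, 7}; by pigeonhole those values go to them, so strike 4, 7 from p, r, s, t.
That leaves p = 3. So r can't be 3.
t must be 9 (only option left). So r can't be 9.
So r = 6.

6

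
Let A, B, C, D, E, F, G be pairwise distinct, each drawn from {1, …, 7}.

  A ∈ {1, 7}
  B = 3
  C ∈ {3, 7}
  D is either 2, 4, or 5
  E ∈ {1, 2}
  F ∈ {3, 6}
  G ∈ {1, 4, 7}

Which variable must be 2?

B has just one choice, so B = 3. So C, F can't be 3.
C has just one choice, so C = 7. So A, G can't be 7.
That leaves F = 6.
A's domain is down to {1}, so A = 1. Strike 1 from E, G.
So 2 goes to E.

E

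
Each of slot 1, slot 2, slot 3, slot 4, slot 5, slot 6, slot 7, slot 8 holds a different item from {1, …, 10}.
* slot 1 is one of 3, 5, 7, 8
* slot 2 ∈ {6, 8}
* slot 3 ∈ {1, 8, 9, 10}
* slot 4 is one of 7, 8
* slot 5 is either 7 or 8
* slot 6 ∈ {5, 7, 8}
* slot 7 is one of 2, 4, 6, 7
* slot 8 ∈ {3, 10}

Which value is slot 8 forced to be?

10

slot 4 and slot 5 share exactly the 2 values {7, 8}; by pigeonhole those values go to them, so strike 7, 8 from slot 1, slot 2, slot 3, slot 6, slot 7.
slot 2 has just one choice, so slot 2 = 6. Strike 6 from slot 7.
That leaves slot 6 = 5. Strike 5 from slot 1.
slot 1's domain is down to {3}, so slot 1 = 3. Eliminate 3 elsewhere: slot 8.
So slot 8 = 10.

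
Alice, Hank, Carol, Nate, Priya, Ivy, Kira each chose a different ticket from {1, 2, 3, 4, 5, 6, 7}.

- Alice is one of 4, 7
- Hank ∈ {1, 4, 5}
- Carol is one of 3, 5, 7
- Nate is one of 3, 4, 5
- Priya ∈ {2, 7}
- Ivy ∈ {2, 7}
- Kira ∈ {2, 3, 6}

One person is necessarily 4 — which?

Alice

Among the 7 variables, 1 fits only Hank (and all 7 values in {1, 2, 3, 4, 5, 6, 7} must be used), so Hank = 1.
The 6 still-open variables draw from only 6 values {2, 3, 4, 5, 6, 7}, so each is used; only Kira can be 6, hence Kira = 6.
Priya and Ivy between them cover only {2, 7} — a naked pair. Remove those values from Alice, Carol.
So 4 goes to Alice.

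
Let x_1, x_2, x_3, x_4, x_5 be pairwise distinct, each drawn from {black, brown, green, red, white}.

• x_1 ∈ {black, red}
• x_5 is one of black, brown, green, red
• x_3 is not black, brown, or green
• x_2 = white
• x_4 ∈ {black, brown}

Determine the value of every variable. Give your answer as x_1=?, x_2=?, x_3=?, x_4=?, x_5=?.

x_1=black, x_2=white, x_3=red, x_4=brown, x_5=green

x_2 has just one choice, so x_2 = white. So x_3 can't be white.
x_3 has just one choice, so x_3 = red. Strike red from x_1, x_5.
That leaves x_1 = black. Strike black from x_4, x_5.
x_4's domain is down to {brown}, so x_4 = brown. Strike brown from x_5.
x_5 must be green (only option left).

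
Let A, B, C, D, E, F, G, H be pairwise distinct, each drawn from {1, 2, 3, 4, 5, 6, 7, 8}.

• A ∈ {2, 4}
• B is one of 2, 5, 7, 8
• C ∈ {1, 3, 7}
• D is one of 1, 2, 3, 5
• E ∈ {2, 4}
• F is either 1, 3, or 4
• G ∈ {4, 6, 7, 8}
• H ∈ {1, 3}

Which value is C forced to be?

7

Among the 8 variables, 6 fits only G (and all 8 values in {1, 2, 3, 4, 5, 6, 7, 8} must be used), so G = 6.
Among the 7 still-open variables, 8 fits only B (and all 7 values in {1, 2, 3, 4, 5, 7, 8} must be used), so B = 8.
Among the 6 still-open variables, 5 fits only D (and all 6 values in {1, 2, 3, 4, 5, 7} must be used), so D = 5.
The 5 still-open variables draw from only 5 values {1, 2, 3, 4, 7}, so each is used; only C can be 7, hence C = 7.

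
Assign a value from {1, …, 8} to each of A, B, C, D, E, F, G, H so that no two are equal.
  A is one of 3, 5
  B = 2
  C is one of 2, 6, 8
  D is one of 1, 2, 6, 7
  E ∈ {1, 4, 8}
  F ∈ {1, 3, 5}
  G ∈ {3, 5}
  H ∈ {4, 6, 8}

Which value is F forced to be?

B must be 2 (only option left). Strike 2 from C, D.
The 7 still-open variables together cover exactly {1, 3, 4, 5, 6, 7, 8} — 7 values for 7 variables — and 7 appears only in D's list, so D = 7.
The 2 variables A and G are confined to {3, 5}, which locks those values in; drop them from F.
So F = 1.

1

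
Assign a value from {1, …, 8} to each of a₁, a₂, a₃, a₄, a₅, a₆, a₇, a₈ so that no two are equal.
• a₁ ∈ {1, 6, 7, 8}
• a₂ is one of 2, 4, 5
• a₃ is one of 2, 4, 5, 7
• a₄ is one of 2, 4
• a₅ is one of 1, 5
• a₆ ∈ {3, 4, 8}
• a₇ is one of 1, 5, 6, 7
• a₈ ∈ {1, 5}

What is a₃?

7

The 8 variables together cover exactly {1, 2, 3, 4, 5, 6, 7, 8} — 8 values for 8 variables — and 3 appears only in a₆'s list, so a₆ = 3.
Among the 7 still-open variables, 8 fits only a₁ (and all 7 values in {1, 2, 4, 5, 6, 7, 8} must be used), so a₁ = 8.
Among the 6 still-open variables, 6 fits only a₇ (and all 6 values in {1, 2, 4, 5, 6, 7} must be used), so a₇ = 6.
The 5 still-open variables draw from only 5 values {1, 2, 4, 5, 7}, so each is used; only a₃ can be 7, hence a₃ = 7.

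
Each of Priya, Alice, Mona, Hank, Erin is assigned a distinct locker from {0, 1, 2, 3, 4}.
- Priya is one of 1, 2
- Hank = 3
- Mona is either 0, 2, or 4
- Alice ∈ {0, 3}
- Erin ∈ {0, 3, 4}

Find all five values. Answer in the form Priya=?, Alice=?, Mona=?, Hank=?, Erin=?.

Hank has just one choice, so Hank = 3. Eliminate 3 elsewhere: Alice, Erin.
Alice's domain is down to {0}, so Alice = 0. Eliminate 0 elsewhere: Mona, Erin.
Erin must be 4 (only option left). Eliminate 4 elsewhere: Mona.
Mona's domain is down to {2}, so Mona = 2. Remove 2 from Priya.
Priya's domain is down to {1}, so Priya = 1.

Priya=1, Alice=0, Mona=2, Hank=3, Erin=4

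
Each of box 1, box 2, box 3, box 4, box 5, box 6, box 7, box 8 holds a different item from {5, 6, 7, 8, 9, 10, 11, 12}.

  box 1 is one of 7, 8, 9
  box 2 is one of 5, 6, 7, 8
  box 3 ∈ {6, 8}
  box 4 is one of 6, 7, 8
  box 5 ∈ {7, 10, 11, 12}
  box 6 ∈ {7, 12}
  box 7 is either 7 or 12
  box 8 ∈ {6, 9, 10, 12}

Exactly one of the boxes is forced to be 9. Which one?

box 1

The 8 variables draw from only 8 values {5, 6, 7, 8, 9, 10, 11, 12}, so each is used; only box 2 can be 5, hence box 2 = 5.
The 7 still-open variables draw from only 7 values {6, 7, 8, 9, 10, 11, 12}, so each is used; only box 5 can be 11, hence box 5 = 11.
The 6 still-open variables draw from only 6 values {6, 7, 8, 9, 10, 12}, so each is used; only box 8 can be 10, hence box 8 = 10.
The 5 still-open variables together cover exactly {6, 7, 8, 9, 12} — 5 values for 5 variables — and 9 appears only in box 1's list, so box 1 = 9.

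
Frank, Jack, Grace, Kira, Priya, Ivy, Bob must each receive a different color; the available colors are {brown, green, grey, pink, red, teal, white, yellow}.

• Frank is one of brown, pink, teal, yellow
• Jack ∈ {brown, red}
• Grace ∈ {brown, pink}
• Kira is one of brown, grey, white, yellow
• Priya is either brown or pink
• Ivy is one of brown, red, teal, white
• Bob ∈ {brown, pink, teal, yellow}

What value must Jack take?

The 7 variables together cover exactly {brown, grey, pink, red, teal, white, yellow} — 7 values for 7 variables — and grey appears only in Kira's list, so Kira = grey.
Among the 6 still-open variables, white fits only Ivy (and all 6 values in {brown, pink, red, teal, white, yellow} must be used), so Ivy = white.
The 5 still-open variables draw from only 5 values {brown, pink, red, teal, yellow}, so each is used; only Jack can be red, hence Jack = red.

red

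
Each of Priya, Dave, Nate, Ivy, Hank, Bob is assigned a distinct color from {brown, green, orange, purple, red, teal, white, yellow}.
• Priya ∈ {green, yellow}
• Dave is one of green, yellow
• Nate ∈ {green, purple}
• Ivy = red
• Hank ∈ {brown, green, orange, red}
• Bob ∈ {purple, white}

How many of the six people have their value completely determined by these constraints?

3

Ivy's domain is down to {red}, so Ivy = red. So Hank can't be red.
Priya and Dave between them cover only {green, yellow} — a naked pair. Remove those values from Nate, Hank.
That leaves Nate = purple. Strike purple from Bob.
That leaves Bob = white.
Determined: Nate=purple, Ivy=red, Bob=white. The other people each still have more than one consistent value. That makes 3.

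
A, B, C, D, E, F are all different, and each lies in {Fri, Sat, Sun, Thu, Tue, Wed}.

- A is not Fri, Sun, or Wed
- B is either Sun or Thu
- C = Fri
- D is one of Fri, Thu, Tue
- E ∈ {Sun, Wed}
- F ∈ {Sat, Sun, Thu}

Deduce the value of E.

Wed

C must be Fri (only option left). Remove Fri from D.
The 5 still-open variables draw from only 5 values {Sat, Sun, Thu, Tue, Wed}, so each is used; only E can be Wed, hence E = Wed.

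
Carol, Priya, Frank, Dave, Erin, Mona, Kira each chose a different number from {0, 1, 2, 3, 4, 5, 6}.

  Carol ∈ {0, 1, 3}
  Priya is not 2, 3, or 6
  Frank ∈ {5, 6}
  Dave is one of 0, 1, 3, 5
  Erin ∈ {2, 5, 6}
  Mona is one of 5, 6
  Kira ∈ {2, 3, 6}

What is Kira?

The 7 variables draw from only 7 values {0, 1, 2, 3, 4, 5, 6}, so each is used; only Priya can be 4, hence Priya = 4.
The 2 variables Frank and Mona are confined to {5, 6}, which locks those values in; drop them from Dave, Erin, Kira.
Erin's domain is down to {2}, so Erin = 2. Eliminate 2 elsewhere: Kira.
So Kira = 3.

3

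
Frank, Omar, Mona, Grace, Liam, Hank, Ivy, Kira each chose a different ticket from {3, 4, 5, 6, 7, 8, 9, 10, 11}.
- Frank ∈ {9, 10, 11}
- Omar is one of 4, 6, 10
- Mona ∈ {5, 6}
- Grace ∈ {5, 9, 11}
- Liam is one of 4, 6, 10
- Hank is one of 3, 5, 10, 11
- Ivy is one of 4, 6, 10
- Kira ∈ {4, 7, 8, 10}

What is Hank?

The 3 variables Omar, Liam, Ivy are confined to {4, 6, 10}, which locks those values in; drop them from Frank, Mona, Hank, Kira.
Mona's domain is down to {5}, so Mona = 5. Eliminate 5 elsewhere: Grace, Hank.
Frank and Grace share exactly the 2 values {9, 11}; by pigeonhole those values go to them, so strike 9, 11 from Hank.
So Hank = 3.

3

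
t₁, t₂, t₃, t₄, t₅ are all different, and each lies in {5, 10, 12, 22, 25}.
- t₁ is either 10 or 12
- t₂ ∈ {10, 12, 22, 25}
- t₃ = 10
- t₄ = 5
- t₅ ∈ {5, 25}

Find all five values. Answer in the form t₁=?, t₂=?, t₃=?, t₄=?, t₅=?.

t₃ has just one choice, so t₃ = 10. Remove 10 from t₁, t₂.
t₄'s domain is down to {5}, so t₄ = 5. So t₅ can't be 5.
t₅ has just one choice, so t₅ = 25. Remove 25 from t₂.
t₁'s domain is down to {12}, so t₁ = 12. So t₂ can't be 12.
t₂'s domain is down to {22}, so t₂ = 22.

t₁=12, t₂=22, t₃=10, t₄=5, t₅=25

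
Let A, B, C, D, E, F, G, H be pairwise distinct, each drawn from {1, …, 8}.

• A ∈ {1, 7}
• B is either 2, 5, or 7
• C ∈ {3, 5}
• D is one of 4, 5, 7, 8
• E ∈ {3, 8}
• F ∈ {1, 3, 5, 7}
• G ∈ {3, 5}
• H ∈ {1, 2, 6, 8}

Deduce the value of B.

The 8 variables draw from only 8 values {1, 2, 3, 4, 5, 6, 7, 8}, so each is used; only D can be 4, hence D = 4.
Among the 7 still-open variables, 6 fits only H (and all 7 values in {1, 2, 3, 5, 6, 7, 8} must be used), so H = 6.
The 6 still-open variables together cover exactly {1, 2, 3, 5, 7, 8} — 6 values for 6 variables — and 2 appears only in B's list, so B = 2.

2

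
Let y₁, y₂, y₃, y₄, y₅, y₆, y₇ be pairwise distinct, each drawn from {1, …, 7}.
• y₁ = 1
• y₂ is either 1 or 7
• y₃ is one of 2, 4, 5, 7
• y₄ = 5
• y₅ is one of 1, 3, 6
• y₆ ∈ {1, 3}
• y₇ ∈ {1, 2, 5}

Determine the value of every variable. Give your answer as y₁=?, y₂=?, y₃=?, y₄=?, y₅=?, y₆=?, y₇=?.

y₁=1, y₂=7, y₃=4, y₄=5, y₅=6, y₆=3, y₇=2

y₁ has just one choice, so y₁ = 1. Remove 1 from y₂, y₅, y₆, y₇.
That leaves y₂ = 7. Strike 7 from y₃.
y₄ has just one choice, so y₄ = 5. Eliminate 5 elsewhere: y₃, y₇.
y₆'s domain is down to {3}, so y₆ = 3. Remove 3 from y₅.
y₇ has just one choice, so y₇ = 2. Strike 2 from y₃.
y₃ has just one choice, so y₃ = 4.
y₅ has just one choice, so y₅ = 6.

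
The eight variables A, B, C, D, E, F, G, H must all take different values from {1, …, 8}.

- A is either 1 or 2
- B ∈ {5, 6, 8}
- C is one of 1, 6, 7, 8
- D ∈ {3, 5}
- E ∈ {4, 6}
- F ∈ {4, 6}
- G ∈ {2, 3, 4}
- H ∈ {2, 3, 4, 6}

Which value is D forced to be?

5

Among the 8 variables, 7 fits only C (and all 8 values in {1, 2, 3, 4, 5, 6, 7, 8} must be used), so C = 7.
Among the 7 still-open variables, 1 fits only A (and all 7 values in {1, 2, 3, 4, 5, 6, 8} must be used), so A = 1.
The 6 still-open variables together cover exactly {2, 3, 4, 5, 6, 8} — 6 values for 6 variables — and 8 appears only in B's list, so B = 8.
The 5 still-open variables draw from only 5 values {2, 3, 4, 5, 6}, so each is used; only D can be 5, hence D = 5.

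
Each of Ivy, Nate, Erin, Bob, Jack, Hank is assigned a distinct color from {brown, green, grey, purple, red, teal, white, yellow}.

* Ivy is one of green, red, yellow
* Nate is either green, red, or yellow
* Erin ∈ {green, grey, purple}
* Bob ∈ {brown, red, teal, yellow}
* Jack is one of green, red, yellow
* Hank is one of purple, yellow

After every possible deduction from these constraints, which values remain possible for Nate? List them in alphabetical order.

Ivy, Nate, Jack share exactly the 3 values {green, red, yellow}; by pigeonhole those values go to them, so strike green, red, yellow from Erin, Bob, Hank.
Hank has just one choice, so Hank = purple. So Erin can't be purple.
Erin must be grey (only option left).
No further eliminations apply; Nate can still be any of green, red, yellow.

green, red, yellow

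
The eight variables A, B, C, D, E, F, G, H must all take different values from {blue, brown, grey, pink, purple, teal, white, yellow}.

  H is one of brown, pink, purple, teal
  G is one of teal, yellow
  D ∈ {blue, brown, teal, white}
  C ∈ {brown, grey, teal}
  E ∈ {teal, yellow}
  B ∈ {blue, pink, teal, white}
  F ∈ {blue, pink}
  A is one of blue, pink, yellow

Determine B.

The 8 variables draw from only 8 values {blue, brown, grey, pink, purple, teal, white, yellow}, so each is used; only C can be grey, hence C = grey.
The 7 still-open variables draw from only 7 values {blue, brown, pink, purple, teal, white, yellow}, so each is used; only H can be purple, hence H = purple.
Among the 6 still-open variables, brown fits only D (and all 6 values in {blue, brown, pink, teal, white, yellow} must be used), so D = brown.
Among the 5 still-open variables, white fits only B (and all 5 values in {blue, pink, teal, white, yellow} must be used), so B = white.

white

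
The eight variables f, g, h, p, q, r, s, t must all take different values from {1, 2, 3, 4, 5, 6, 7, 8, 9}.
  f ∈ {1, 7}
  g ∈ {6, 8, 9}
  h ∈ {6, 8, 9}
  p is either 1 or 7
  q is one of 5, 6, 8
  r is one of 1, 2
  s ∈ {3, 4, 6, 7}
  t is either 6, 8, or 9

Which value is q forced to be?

f and p share exactly the 2 values {1, 7}; by pigeonhole those values go to them, so strike 1, 7 from r, s.
r must be 2 (only option left).
The 3 variables g, h, t are confined to {6, 8, 9}, which locks those values in; drop them from q, s.
So q = 5.

5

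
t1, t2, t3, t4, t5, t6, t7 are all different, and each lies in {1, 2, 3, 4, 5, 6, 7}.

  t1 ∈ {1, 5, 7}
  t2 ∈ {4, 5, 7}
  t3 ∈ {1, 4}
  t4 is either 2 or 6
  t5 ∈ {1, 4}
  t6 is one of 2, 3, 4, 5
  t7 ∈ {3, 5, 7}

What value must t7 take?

The 7 variables draw from only 7 values {1, 2, 3, 4, 5, 6, 7}, so each is used; only t4 can be 6, hence t4 = 6.
Among the 6 still-open variables, 2 fits only t6 (and all 6 values in {1, 2, 3, 4, 5, 7} must be used), so t6 = 2.
The 5 still-open variables together cover exactly {1, 3, 4, 5, 7} — 5 values for 5 variables — and 3 appears only in t7's list, so t7 = 3.

3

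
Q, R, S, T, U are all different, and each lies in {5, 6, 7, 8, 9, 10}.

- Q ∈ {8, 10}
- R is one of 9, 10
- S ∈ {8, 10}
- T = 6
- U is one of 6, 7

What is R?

T must be 6 (only option left). Strike 6 from U.
U must be 7 (only option left).
The 3 still-open variables draw from only 3 values {8, 9, 10}, so each is used; only R can be 9, hence R = 9.

9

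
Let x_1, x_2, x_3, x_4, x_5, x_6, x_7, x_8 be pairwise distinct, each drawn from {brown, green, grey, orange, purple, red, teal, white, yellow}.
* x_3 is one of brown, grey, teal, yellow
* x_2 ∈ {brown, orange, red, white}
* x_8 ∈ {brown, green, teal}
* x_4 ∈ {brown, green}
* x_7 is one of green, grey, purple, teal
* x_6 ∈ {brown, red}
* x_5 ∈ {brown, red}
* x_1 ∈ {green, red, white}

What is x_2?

orange

The 2 variables x_5 and x_6 are confined to {brown, red}, which locks those values in; drop them from x_1, x_2, x_3, x_4, x_8.
x_4 has just one choice, so x_4 = green. Eliminate green elsewhere: x_1, x_7, x_8.
That leaves x_8 = teal. So x_3, x_7 can't be teal.
x_1's domain is down to {white}, so x_1 = white. So x_2 can't be white.
So x_2 = orange.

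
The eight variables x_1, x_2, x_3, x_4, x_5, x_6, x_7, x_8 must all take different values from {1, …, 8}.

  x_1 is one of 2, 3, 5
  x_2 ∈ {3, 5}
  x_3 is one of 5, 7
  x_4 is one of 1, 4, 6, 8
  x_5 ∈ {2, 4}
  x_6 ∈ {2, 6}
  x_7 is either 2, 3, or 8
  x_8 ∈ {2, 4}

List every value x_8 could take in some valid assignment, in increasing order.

2, 4

The 8 variables draw from only 8 values {1, 2, 3, 4, 5, 6, 7, 8}, so each is used; only x_4 can be 1, hence x_4 = 1.
Among the 7 still-open variables, 6 fits only x_6 (and all 7 values in {2, 3, 4, 5, 6, 7, 8} must be used), so x_6 = 6.
The 6 still-open variables together cover exactly {2, 3, 4, 5, 7, 8} — 6 values for 6 variables — and 7 appears only in x_3's list, so x_3 = 7.
The 5 still-open variables together cover exactly {2, 3, 4, 5, 8} — 5 values for 5 variables — and 8 appears only in x_7's list, so x_7 = 8.
x_5 and x_8 share exactly the 2 values {2, 4}; by pigeonhole those values go to them, so strike 2, 4 from x_1.
No further eliminations apply; x_8 can still be any of 2, 4.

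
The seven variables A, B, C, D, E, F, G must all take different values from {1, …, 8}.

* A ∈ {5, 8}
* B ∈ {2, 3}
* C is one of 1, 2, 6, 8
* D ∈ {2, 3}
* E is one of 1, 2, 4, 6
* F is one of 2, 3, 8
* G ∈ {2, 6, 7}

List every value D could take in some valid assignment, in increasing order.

2, 3

The 2 variables B and D are confined to {2, 3}, which locks those values in; drop them from C, E, F, G.
F must be 8 (only option left). Remove 8 from A, C.
A must be 5 (only option left).
No further eliminations apply; D can still be any of 2, 3.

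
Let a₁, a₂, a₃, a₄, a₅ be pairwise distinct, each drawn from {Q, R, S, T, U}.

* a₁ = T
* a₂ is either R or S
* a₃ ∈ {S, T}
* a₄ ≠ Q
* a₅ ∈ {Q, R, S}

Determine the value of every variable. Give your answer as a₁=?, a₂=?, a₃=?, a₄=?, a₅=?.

a₁=T, a₂=R, a₃=S, a₄=U, a₅=Q

a₁'s domain is down to {T}, so a₁ = T. Eliminate T elsewhere: a₃, a₄.
a₃ has just one choice, so a₃ = S. So a₂, a₄, a₅ can't be S.
That leaves a₂ = R. Eliminate R elsewhere: a₄, a₅.
a₄ must be U (only option left).
a₅ must be Q (only option left).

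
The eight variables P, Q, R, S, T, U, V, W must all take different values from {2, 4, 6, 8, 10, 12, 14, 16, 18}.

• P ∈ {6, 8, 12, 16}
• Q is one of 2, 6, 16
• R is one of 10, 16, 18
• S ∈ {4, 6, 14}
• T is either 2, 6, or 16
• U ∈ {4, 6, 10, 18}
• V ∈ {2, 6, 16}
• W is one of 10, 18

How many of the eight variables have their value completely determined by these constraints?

2

Q, T, V share exactly the 3 values {2, 6, 16}; by pigeonhole those values go to them, so strike 2, 6, 16 from P, R, S, U.
R and W between them cover only {10, 18} — a naked pair. Remove those values from U.
U's domain is down to {4}, so U = 4. Eliminate 4 elsewhere: S.
That leaves S = 14.
Determined: S=14, U=4. The other variables each still have more than one consistent value. That makes 2.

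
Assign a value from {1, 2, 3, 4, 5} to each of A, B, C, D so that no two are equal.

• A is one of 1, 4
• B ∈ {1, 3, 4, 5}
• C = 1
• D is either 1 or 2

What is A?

C must be 1 (only option left). Strike 1 from A, B, D.
So A = 4.

4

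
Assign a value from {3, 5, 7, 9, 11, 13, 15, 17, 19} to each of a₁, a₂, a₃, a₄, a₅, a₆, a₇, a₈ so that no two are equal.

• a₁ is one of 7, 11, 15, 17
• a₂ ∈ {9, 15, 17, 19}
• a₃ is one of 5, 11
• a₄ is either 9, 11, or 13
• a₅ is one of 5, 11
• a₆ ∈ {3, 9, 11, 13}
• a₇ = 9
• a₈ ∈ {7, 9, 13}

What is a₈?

7

a₇ must be 9 (only option left). Strike 9 from a₂, a₄, a₆, a₈.
a₃ and a₅ share exactly the 2 values {5, 11}; by pigeonhole those values go to them, so strike 5, 11 from a₁, a₄, a₆.
a₄'s domain is down to {13}, so a₄ = 13. Remove 13 from a₆, a₈.
So a₈ = 7.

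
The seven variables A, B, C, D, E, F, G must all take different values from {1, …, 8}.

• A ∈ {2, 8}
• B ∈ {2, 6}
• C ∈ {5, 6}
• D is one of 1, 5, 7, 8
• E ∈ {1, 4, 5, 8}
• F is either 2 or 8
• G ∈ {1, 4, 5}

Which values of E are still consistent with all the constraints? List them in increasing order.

1, 4

Among the 7 variables, 7 fits only D (and all 7 values in {1, 2, 4, 5, 6, 7, 8} must be used), so D = 7.
A and F share exactly the 2 values {2, 8}; by pigeonhole those values go to them, so strike 2, 8 from B, E.
B has just one choice, so B = 6. Eliminate 6 elsewhere: C.
That leaves C = 5. Eliminate 5 elsewhere: E, G.
No further eliminations apply; E can still be any of 1, 4.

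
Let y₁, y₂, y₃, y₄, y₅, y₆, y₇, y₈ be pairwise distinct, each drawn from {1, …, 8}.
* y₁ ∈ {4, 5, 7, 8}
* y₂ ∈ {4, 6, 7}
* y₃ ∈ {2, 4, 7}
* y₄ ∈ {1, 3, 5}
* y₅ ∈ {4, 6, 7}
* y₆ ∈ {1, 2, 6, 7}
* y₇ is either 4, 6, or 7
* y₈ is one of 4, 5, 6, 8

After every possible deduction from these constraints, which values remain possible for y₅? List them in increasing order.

4, 6, 7

The 8 variables together cover exactly {1, 2, 3, 4, 5, 6, 7, 8} — 8 values for 8 variables — and 3 appears only in y₄'s list, so y₄ = 3.
The 7 still-open variables together cover exactly {1, 2, 4, 5, 6, 7, 8} — 7 values for 7 variables — and 1 appears only in y₆'s list, so y₆ = 1.
The 6 still-open variables together cover exactly {2, 4, 5, 6, 7, 8} — 6 values for 6 variables — and 2 appears only in y₃'s list, so y₃ = 2.
y₂, y₅, y₇ share exactly the 3 values {4, 6, 7}; by pigeonhole those values go to them, so strike 4, 6, 7 from y₁, y₈.
No further eliminations apply; y₅ can still be any of 4, 6, 7.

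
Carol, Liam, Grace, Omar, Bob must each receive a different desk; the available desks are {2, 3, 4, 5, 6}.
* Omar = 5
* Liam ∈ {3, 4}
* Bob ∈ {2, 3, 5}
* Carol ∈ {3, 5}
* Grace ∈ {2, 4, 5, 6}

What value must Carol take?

Omar's domain is down to {5}, so Omar = 5. Eliminate 5 elsewhere: Carol, Grace, Bob.
So Carol = 3.

3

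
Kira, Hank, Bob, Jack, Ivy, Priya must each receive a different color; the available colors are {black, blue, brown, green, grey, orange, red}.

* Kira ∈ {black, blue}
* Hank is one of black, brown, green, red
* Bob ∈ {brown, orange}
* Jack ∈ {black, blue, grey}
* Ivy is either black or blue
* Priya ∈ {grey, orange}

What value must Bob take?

brown

Kira and Ivy share exactly the 2 values {black, blue}; by pigeonhole those values go to them, so strike black, blue from Hank, Jack.
That leaves Jack = grey. Strike grey from Priya.
Priya has just one choice, so Priya = orange. Strike orange from Bob.
So Bob = brown.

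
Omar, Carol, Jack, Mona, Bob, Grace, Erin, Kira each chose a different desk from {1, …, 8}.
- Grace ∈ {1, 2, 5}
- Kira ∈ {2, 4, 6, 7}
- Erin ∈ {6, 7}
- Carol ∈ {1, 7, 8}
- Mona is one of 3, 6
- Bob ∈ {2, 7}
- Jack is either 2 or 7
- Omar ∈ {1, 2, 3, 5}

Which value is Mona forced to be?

Among the 8 variables, 4 fits only Kira (and all 8 values in {1, 2, 3, 4, 5, 6, 7, 8} must be used), so Kira = 4.
Among the 7 still-open variables, 8 fits only Carol (and all 7 values in {1, 2, 3, 5, 6, 7, 8} must be used), so Carol = 8.
Jack and Bob share exactly the 2 values {2, 7}; by pigeonhole those values go to them, so strike 2, 7 from Omar, Grace, Erin.
Erin's domain is down to {6}, so Erin = 6. Strike 6 from Mona.
So Mona = 3.

3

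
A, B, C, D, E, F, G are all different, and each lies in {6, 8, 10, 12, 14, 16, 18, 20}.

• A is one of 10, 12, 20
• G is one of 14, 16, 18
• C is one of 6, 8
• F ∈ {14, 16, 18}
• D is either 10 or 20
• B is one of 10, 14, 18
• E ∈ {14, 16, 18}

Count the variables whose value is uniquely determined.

3

E, F, G share exactly the 3 values {14, 16, 18}; by pigeonhole those values go to them, so strike 14, 16, 18 from B.
B's domain is down to {10}, so B = 10. Eliminate 10 elsewhere: A, D.
D must be 20 (only option left). Eliminate 20 elsewhere: A.
A's domain is down to {12}, so A = 12.
Determined: A=12, B=10, D=20. The other variables each still have more than one consistent value. That makes 3.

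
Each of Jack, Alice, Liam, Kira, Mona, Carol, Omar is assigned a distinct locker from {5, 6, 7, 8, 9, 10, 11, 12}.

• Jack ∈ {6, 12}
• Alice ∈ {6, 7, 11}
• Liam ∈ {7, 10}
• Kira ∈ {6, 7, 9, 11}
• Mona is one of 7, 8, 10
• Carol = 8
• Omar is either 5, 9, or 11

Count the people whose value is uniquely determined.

Carol must be 8 (only option left). Strike 8 from Mona.
Liam and Mona share exactly the 2 values {7, 10}; by pigeonhole those values go to them, so strike 7, 10 from Alice, Kira.
Determined: Carol=8. The other people each still have more than one consistent value. That makes 1.

1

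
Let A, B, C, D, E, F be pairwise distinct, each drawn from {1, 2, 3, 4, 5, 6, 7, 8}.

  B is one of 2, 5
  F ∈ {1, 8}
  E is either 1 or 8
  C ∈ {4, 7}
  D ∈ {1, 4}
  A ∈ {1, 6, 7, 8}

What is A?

6

The 2 variables E and F are confined to {1, 8}, which locks those values in; drop them from A, D.
D's domain is down to {4}, so D = 4. Remove 4 from C.
C has just one choice, so C = 7. So A can't be 7.
So A = 6.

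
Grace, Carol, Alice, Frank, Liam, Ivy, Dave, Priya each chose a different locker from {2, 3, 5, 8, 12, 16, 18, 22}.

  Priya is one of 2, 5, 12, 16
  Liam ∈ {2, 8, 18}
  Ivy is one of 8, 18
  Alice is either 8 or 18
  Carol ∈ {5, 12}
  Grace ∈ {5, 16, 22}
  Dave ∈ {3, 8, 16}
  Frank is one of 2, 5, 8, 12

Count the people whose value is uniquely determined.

4

The 8 variables together cover exactly {2, 3, 5, 8, 12, 16, 18, 22} — 8 values for 8 variables — and 3 appears only in Dave's list, so Dave = 3.
Among the 7 still-open variables, 22 fits only Grace (and all 7 values in {2, 5, 8, 12, 16, 18, 22} must be used), so Grace = 22.
Among the 6 still-open variables, 16 fits only Priya (and all 6 values in {2, 5, 8, 12, 16, 18} must be used), so Priya = 16.
Alice and Ivy between them cover only {8, 18} — a naked pair. Remove those values from Frank, Liam.
Liam's domain is down to {2}, so Liam = 2. Remove 2 from Frank.
Determined: Grace=22, Liam=2, Dave=3, Priya=16. The other people each still have more than one consistent value. That makes 4.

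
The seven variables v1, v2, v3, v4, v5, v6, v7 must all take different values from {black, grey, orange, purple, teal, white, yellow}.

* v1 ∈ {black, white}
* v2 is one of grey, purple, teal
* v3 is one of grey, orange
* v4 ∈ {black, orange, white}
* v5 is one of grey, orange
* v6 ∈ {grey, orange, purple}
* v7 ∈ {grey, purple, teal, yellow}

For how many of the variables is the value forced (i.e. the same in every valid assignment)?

Among the 7 variables, yellow fits only v7 (and all 7 values in {black, grey, orange, purple, teal, white, yellow} must be used), so v7 = yellow.
Among the 6 still-open variables, teal fits only v2 (and all 6 values in {black, grey, orange, purple, teal, white} must be used), so v2 = teal.
The 5 still-open variables together cover exactly {black, grey, orange, purple, white} — 5 values for 5 variables — and purple appears only in v6's list, so v6 = purple.
v3 and v5 share exactly the 2 values {grey, orange}; by pigeonhole those values go to them, so strike grey, orange from v4.
Determined: v2=teal, v6=purple, v7=yellow. The other variables each still have more than one consistent value. That makes 3.

3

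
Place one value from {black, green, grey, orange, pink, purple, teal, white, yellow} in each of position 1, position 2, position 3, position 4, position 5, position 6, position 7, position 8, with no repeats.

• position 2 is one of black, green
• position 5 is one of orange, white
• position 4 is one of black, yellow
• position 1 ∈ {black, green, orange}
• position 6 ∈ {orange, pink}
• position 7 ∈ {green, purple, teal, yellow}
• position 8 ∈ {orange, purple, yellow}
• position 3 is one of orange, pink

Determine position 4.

yellow

The 8 variables draw from only 8 values {black, green, orange, pink, purple, teal, white, yellow}, so each is used; only position 7 can be teal, hence position 7 = teal.
The 7 still-open variables draw from only 7 values {black, green, orange, pink, purple, white, yellow}, so each is used; only position 8 can be purple, hence position 8 = purple.
Among the 6 still-open variables, white fits only position 5 (and all 6 values in {black, green, orange, pink, white, yellow} must be used), so position 5 = white.
The 5 still-open variables draw from only 5 values {black, green, orange, pink, yellow}, so each is used; only position 4 can be yellow, hence position 4 = yellow.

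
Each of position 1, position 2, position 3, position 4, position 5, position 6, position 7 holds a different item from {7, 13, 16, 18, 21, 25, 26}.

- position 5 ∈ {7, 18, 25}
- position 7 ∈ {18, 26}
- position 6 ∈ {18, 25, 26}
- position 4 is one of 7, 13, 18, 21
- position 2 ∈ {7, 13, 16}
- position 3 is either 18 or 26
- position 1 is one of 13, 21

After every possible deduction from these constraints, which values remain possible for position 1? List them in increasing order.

13, 21

The 7 variables together cover exactly {7, 13, 16, 18, 21, 25, 26} — 7 values for 7 variables — and 16 appears only in position 2's list, so position 2 = 16.
position 3 and position 7 share exactly the 2 values {18, 26}; by pigeonhole those values go to them, so strike 18, 26 from position 4, position 5, position 6.
position 6 has just one choice, so position 6 = 25. So position 5 can't be 25.
That leaves position 5 = 7. Remove 7 from position 4.
No further eliminations apply; position 1 can still be any of 13, 21.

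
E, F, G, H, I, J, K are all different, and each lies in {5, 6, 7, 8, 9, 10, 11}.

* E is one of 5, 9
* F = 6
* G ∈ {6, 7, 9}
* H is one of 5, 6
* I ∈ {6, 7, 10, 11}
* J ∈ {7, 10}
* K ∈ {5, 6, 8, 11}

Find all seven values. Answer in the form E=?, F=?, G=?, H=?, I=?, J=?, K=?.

F must be 6 (only option left). Strike 6 from G, H, I, K.
H has just one choice, so H = 5. So E, K can't be 5.
That leaves E = 9. Remove 9 from G.
G has just one choice, so G = 7. Eliminate 7 elsewhere: I, J.
J must be 10 (only option left). Eliminate 10 elsewhere: I.
I must be 11 (only option left). Strike 11 from K.
That leaves K = 8.

E=9, F=6, G=7, H=5, I=11, J=10, K=8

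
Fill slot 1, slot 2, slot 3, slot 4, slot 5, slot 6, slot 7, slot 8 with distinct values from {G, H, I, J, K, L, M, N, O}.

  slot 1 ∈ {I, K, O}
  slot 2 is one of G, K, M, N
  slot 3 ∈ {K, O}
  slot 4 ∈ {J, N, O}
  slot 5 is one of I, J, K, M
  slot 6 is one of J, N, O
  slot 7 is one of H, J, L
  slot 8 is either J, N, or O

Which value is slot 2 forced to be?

slot 4, slot 6, slot 8 share exactly the 3 values {J, N, O}; by pigeonhole those values go to them, so strike J, N, O from slot 1, slot 2, slot 3, slot 5, slot 7.
That leaves slot 3 = K. Remove K from slot 1, slot 2, slot 5.
slot 1 must be I (only option left). Strike I from slot 5.
slot 5's domain is down to {M}, so slot 5 = M. So slot 2 can't be M.
So slot 2 = G.

G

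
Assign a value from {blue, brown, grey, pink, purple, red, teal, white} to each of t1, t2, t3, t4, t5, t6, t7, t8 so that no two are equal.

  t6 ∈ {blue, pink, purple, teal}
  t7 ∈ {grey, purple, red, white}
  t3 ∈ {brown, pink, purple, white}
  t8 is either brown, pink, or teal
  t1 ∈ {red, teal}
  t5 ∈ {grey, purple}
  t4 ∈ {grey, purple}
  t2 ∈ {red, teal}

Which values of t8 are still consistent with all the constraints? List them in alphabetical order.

brown, pink

The 8 variables draw from only 8 values {blue, brown, grey, pink, purple, red, teal, white}, so each is used; only t6 can be blue, hence t6 = blue.
t1 and t2 between them cover only {red, teal} — a naked pair. Remove those values from t7, t8.
The 2 variables t4 and t5 are confined to {grey, purple}, which locks those values in; drop them from t3, t7.
t7 has just one choice, so t7 = white. Remove white from t3.
No further eliminations apply; t8 can still be any of brown, pink.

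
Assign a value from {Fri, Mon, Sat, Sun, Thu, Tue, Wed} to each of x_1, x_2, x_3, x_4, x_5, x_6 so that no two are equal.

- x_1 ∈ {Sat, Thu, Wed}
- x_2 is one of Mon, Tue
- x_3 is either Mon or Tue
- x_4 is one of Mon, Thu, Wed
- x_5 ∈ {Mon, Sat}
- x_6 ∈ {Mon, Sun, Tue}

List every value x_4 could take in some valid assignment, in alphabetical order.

Thu, Wed

The 6 variables together cover exactly {Mon, Sat, Sun, Thu, Tue, Wed} — 6 values for 6 variables — and Sun appears only in x_6's list, so x_6 = Sun.
The 2 variables x_2 and x_3 are confined to {Mon, Tue}, which locks those values in; drop them from x_4, x_5.
x_5 must be Sat (only option left). Strike Sat from x_1.
No further eliminations apply; x_4 can still be any of Thu, Wed.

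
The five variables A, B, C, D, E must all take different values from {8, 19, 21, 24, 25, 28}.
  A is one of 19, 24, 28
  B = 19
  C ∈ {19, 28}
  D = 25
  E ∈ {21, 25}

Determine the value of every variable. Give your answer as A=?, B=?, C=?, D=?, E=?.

B has just one choice, so B = 19. Eliminate 19 elsewhere: A, C.
C must be 28 (only option left). Remove 28 from A.
D's domain is down to {25}, so D = 25. Remove 25 from E.
E must be 21 (only option left).
A has just one choice, so A = 24.

A=24, B=19, C=28, D=25, E=21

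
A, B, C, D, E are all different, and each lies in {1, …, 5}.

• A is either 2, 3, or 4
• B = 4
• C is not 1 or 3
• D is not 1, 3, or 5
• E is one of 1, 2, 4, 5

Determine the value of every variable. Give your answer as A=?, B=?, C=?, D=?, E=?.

B's domain is down to {4}, so B = 4. Remove 4 from A, C, D, E.
D must be 2 (only option left). So A, C, E can't be 2.
A must be 3 (only option left).
C's domain is down to {5}, so C = 5. Strike 5 from E.
E has just one choice, so E = 1.

A=3, B=4, C=5, D=2, E=1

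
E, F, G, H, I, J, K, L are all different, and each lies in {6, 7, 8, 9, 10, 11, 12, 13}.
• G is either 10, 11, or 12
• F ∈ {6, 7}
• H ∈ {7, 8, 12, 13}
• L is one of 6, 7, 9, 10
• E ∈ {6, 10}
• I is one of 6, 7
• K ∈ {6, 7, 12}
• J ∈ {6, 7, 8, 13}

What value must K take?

12

The 8 variables draw from only 8 values {6, 7, 8, 9, 10, 11, 12, 13}, so each is used; only L can be 9, hence L = 9.
The 7 still-open variables together cover exactly {6, 7, 8, 10, 11, 12, 13} — 7 values for 7 variables — and 11 appears only in G's list, so G = 11.
Among the 6 still-open variables, 10 fits only E (and all 6 values in {6, 7, 8, 10, 12, 13} must be used), so E = 10.
F and I between them cover only {6, 7} — a naked pair. Remove those values from H, J, K.
So K = 12.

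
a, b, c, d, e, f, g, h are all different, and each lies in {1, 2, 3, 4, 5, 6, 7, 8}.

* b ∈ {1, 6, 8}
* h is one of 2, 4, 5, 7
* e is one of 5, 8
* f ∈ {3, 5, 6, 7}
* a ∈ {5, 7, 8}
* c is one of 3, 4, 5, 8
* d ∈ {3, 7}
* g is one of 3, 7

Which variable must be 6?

The 8 variables draw from only 8 values {1, 2, 3, 4, 5, 6, 7, 8}, so each is used; only b can be 1, hence b = 1.
Among the 7 still-open variables, 2 fits only h (and all 7 values in {2, 3, 4, 5, 6, 7, 8} must be used), so h = 2.
Among the 6 still-open variables, 4 fits only c (and all 6 values in {3, 4, 5, 6, 7, 8} must be used), so c = 4.
The 5 still-open variables together cover exactly {3, 5, 6, 7, 8} — 5 values for 5 variables — and 6 appears only in f's list, so f = 6.

f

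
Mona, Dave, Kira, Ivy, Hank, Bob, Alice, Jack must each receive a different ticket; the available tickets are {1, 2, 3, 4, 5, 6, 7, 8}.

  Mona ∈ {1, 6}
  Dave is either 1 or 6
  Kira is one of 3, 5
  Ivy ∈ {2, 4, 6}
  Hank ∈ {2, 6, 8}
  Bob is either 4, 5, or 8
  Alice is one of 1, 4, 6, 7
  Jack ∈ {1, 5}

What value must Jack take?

The 8 variables together cover exactly {1, 2, 3, 4, 5, 6, 7, 8} — 8 values for 8 variables — and 3 appears only in Kira's list, so Kira = 3.
The 7 still-open variables draw from only 7 values {1, 2, 4, 5, 6, 7, 8}, so each is used; only Alice can be 7, hence Alice = 7.
Mona and Dave share exactly the 2 values {1, 6}; by pigeonhole those values go to them, so strike 1, 6 from Ivy, Hank, Jack.
So Jack = 5.

5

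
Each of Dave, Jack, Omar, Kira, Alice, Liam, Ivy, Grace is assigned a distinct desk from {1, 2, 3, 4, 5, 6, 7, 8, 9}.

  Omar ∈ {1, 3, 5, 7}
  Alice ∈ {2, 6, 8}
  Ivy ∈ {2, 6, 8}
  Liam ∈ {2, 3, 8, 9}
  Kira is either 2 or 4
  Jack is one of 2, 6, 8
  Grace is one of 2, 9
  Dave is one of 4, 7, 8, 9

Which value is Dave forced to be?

Jack, Alice, Ivy share exactly the 3 values {2, 6, 8}; by pigeonhole those values go to them, so strike 2, 6, 8 from Dave, Kira, Liam, Grace.
That leaves Kira = 4. So Dave can't be 4.
That leaves Grace = 9. Strike 9 from Dave, Liam.
So Dave = 7.

7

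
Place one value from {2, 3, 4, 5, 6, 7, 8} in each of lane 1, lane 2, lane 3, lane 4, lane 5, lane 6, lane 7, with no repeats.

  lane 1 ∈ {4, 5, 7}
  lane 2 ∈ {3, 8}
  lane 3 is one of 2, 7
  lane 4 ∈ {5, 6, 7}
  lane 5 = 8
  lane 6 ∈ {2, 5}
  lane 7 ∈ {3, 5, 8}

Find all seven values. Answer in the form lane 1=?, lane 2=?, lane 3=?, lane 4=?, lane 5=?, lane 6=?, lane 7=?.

lane 5 has just one choice, so lane 5 = 8. Remove 8 from lane 2, lane 7.
lane 2 must be 3 (only option left). Remove 3 from lane 7.
That leaves lane 7 = 5. Remove 5 from lane 1, lane 4, lane 6.
lane 6 has just one choice, so lane 6 = 2. Strike 2 from lane 3.
That leaves lane 3 = 7. Remove 7 from lane 1, lane 4.
lane 4's domain is down to {6}, so lane 4 = 6.
lane 1 must be 4 (only option left).

lane 1=4, lane 2=3, lane 3=7, lane 4=6, lane 5=8, lane 6=2, lane 7=5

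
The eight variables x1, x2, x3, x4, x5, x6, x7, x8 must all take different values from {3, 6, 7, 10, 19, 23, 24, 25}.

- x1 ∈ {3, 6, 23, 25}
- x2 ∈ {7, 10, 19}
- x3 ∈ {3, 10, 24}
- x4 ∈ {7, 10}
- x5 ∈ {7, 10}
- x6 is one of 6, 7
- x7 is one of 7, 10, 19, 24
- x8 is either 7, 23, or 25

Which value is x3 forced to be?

3

x4 and x5 between them cover only {7, 10} — a naked pair. Remove those values from x2, x3, x6, x7, x8.
x2 must be 19 (only option left). So x7 can't be 19.
x6 must be 6 (only option left). Remove 6 from x1.
That leaves x7 = 24. Strike 24 from x3.
So x3 = 3.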